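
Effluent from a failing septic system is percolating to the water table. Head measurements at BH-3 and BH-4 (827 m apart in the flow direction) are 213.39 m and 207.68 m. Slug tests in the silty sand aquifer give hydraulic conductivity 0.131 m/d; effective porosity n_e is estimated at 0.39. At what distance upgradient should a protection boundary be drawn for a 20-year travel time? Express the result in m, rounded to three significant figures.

16.9 m

Hydraulic gradient i = (213.39 − 207.68) / 827 = 5.71 / 827 = 0.006904
Specific discharge q = 0.131 × 0.006904 = 9.045e-4 m/d
Seepage velocity v = q / n = 9.045e-4 / 0.39 = 0.002319 m/d
T = 20 yr × 365 = 7300 d
L = v × T = 0.002319 × 7300 = 16.93 m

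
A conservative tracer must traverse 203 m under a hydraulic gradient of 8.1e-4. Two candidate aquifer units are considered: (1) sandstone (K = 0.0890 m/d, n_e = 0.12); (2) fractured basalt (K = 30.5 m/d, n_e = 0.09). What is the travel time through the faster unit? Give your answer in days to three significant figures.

Unit 1 (sandstone): v = 0.0890×8.1e-4/0.12 = 6.007e-4 m/d, t = 203/6.007e-4 = 337900 d
Unit 2 (fractured basalt): v = 30.5×8.1e-4/0.09 = 0.2745 m/d, t = 203/0.2745 = 739.5 d
Faster unit: t = 740 d

740 days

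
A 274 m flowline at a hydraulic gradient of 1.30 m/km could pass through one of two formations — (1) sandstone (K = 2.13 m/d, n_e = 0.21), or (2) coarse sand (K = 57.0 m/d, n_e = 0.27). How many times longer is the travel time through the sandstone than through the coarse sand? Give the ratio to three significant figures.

20.8

Unit 1 (sandstone): v = 2.13×0.0013/0.21 = 0.01319 m/d, t = 274/0.01319 = 20780 d
Unit 2 (coarse sand): v = 57.0×0.0013/0.27 = 0.2744 m/d, t = 274/0.2744 = 998.4 d
t(sandstone) / t(coarse sand) = 20780/998.4 = 20.8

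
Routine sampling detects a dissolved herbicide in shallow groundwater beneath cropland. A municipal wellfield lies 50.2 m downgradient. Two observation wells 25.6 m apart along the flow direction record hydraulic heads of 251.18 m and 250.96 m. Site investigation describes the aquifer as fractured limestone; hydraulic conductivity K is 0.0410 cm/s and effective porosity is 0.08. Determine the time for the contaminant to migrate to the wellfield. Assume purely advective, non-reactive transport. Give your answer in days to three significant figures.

13.2 days

Hydraulic gradient i = (251.18 − 250.96) / 25.6 = 0.22 / 25.6 = 0.008594
K = 0.0410 cm/s × 864 = 35.42 m/d
Darcy flux q = K·i = 35.42 × 0.008594 = 0.3044 m/d
Seepage velocity v = q / n = 0.3044 / 0.08 = 3.805 m/d
t = L / v = 50.2 / 3.805 = 13.19 d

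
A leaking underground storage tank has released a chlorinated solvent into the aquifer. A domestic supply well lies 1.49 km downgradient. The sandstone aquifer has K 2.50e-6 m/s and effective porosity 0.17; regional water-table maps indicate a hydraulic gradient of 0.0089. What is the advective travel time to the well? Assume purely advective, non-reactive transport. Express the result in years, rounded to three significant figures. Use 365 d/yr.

K = 2.50e-6 m/s × 86400 s/d = 0.2160 m/d
q = Ki = 0.2160 × 0.0089 = 0.001922 m/d
v = Ki/n = 0.2160·0.0089/0.17 = 0.01131 m/d
L = 1.49 km = 1490 m
t = L / v = 1490 / 0.01131 = 131800 d
   = 131800 / 365 = 361 yr

361 years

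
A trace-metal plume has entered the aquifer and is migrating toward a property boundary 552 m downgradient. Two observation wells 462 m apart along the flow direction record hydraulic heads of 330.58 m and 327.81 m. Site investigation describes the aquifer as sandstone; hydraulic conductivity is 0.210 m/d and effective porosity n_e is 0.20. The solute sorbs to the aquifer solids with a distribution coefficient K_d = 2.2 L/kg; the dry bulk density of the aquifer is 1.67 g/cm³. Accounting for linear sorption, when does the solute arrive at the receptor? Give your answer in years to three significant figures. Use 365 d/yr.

Hydraulic gradient i = (330.58 − 327.81) / 462 = 2.77 / 462 = 0.005996
Specific discharge q = 0.210 × 0.005996 = 0.001259 m/d
v_s = q/n_e = 0.001259/0.20 = 0.006295 m/d
Retardation R = 1 + ρ_b·K_d/n = 1 + 1.67×2.2/0.20 = 19.37
Contaminant velocity v_c = v/R = 0.006295/19.37 = 3.250e-4 m/d
t = L/v_c = 552/3.250e-4 = 1.698e6 d
   = 1.698e6/365 = 4650 yr

4650 years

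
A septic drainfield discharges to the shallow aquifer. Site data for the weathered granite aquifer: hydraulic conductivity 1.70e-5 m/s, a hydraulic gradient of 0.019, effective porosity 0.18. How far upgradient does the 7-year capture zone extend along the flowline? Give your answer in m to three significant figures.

K = 1.70e-5 m/s × 86400 s/d = 1.469 m/d
Darcy flux q = K·i = 1.469 × 0.019 = 0.02791 m/d
Average linear velocity = 0.02791 / 0.18 = 0.1550 m/d
T = 7 yr × 365 = 2555 d
L = v × T = 0.1550 × 2555 = 396.1 m

396 m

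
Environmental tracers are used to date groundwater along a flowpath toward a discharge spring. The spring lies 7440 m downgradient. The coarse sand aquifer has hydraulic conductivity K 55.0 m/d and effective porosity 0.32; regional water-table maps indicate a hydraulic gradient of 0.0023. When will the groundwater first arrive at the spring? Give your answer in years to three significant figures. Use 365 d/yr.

q = Ki = 55.0 × 0.0023 = 0.1265 m/d
Seepage velocity v = q / n = 0.1265 / 0.32 = 0.3953 m/d
t = L / v = 7440 / 0.3953 = 18820 d
   = 18820 / 365 = 51.6 yr

51.6 years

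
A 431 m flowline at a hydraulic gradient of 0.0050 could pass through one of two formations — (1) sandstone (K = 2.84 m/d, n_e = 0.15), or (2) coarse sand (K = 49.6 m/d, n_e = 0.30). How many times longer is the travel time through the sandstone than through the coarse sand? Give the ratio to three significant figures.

8.73

Unit 1 (sandstone): v = 2.84×0.0050/0.15 = 0.09467 m/d, t = 431/0.09467 = 4553 d
Unit 2 (coarse sand): v = 49.6×0.0050/0.30 = 0.8267 m/d, t = 431/0.8267 = 521.4 d
t(sandstone) / t(coarse sand) = 4553/521.4 = 8.73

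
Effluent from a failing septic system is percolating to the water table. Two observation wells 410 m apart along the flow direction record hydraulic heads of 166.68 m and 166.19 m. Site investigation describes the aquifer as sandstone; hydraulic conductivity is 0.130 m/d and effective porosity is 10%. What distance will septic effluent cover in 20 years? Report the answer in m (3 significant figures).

11.3 m

Hydraulic gradient i = (166.68 − 166.19) / 410 = 0.49 / 410 = 0.001195
Darcy flux q = K·i = 0.130 × 0.001195 = 1.554e-4 m/d
Seepage velocity v = q / n = 1.554e-4 / 0.10 = 0.001554 m/d
T = 20 yr × 365 = 7300 d
L = v × T = 0.001554 × 7300 = 11.34 m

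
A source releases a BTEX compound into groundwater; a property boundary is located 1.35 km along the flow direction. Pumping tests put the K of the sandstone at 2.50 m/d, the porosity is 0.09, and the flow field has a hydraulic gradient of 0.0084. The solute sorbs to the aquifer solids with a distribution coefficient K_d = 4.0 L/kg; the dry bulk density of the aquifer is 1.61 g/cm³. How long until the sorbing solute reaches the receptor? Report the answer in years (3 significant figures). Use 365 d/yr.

Darcy flux q = K·i = 2.50 × 0.0084 = 0.02100 m/d
v_s = q/n_e = 0.02100/0.09 = 0.2333 m/d
Retardation R = 1 + ρ_b·K_d/n = 1 + 1.61×4.0/0.09 = 72.56
Contaminant velocity v_c = v/R = 0.2333/72.56 = 0.003216 m/d
L = 1.35 km = 1350 m
t = L/v_c = 1350/0.003216 = 419800 d
   = 419800/365 = 1150 yr

1150 years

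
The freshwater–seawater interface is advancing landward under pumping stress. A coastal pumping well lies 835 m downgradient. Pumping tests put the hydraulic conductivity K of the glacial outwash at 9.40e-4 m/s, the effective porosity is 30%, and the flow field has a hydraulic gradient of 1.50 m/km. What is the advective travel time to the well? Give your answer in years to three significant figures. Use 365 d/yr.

K = 9.40e-4 m/s × 86400 s/d = 81.22 m/d
Specific discharge q = 81.22 × 0.0015 = 0.1218 m/d
Average linear velocity = 0.1218 / 0.30 = 0.4061 m/d
t = L / v = 835 / 0.4061 = 2056 d
   = 2056 / 365 = 5.63 yr

5.63 years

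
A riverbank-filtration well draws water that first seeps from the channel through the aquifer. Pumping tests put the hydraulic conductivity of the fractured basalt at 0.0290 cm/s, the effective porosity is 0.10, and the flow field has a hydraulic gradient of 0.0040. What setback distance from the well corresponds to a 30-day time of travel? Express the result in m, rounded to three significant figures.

K = 0.0290 cm/s × 864 = 25.06 m/d
q = Ki = 25.06 × 0.0040 = 0.1002 m/d
v_s = q/n_e = 0.1002/0.10 = 1.002 m/d
L = v × T = 1.002 × 30 = 30.07 m

30.1 m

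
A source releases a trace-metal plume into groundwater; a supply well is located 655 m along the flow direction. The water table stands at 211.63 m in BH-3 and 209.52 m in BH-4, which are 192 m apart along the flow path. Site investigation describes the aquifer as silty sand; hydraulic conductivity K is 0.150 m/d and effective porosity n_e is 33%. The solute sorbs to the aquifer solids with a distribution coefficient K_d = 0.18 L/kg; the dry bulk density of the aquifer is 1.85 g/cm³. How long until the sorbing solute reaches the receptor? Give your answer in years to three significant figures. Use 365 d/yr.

Hydraulic gradient i = (211.63 − 209.52) / 192 = 2.11 / 192 = 0.01099
q = Ki = 0.150 × 0.01099 = 0.001648 m/d
v_s = q/n_e = 0.001648/0.33 = 0.004995 m/d
Retardation R = 1 + ρ_b·K_d/n = 1 + 1.85×0.18/0.33 = 2.009
Contaminant velocity v_c = v/R = 0.004995/2.009 = 0.002486 m/d
t = L/v_c = 655/0.002486 = 263400 d
   = 263400/365 = 722 yr

722 years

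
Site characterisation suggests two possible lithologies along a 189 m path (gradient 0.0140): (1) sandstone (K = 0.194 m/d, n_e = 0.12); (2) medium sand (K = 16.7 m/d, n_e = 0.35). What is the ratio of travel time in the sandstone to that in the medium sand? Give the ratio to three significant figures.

29.5

Unit 1 (sandstone): v = 0.194×0.014/0.12 = 0.02263 m/d, t = 189/0.02263 = 8351 d
Unit 2 (medium sand): v = 16.7×0.014/0.35 = 0.6680 m/d, t = 189/0.6680 = 282.9 d
t(sandstone) / t(medium sand) = 8351/282.9 = 29.5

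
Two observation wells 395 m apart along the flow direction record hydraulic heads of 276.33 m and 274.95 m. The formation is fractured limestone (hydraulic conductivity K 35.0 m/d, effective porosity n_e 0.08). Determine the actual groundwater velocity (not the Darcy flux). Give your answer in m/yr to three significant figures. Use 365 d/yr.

558 m/yr

Hydraulic gradient i = (276.33 − 274.95) / 395 = 1.38 / 395 = 0.003494
Darcy flux q = K·i = 35.0 × 0.003494 = 0.1223 m/d
v_s = q/n_e = 0.1223/0.08 = 1.528 m/d
   = 1.528 × 365 = 558 m/yr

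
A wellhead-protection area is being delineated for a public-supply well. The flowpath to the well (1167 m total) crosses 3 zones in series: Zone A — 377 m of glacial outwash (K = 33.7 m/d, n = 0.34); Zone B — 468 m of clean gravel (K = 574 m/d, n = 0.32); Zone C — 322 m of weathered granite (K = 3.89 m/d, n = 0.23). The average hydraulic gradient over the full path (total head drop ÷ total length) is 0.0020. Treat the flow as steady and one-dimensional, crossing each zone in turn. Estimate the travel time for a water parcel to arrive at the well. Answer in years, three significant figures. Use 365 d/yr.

For zones in series the flux q is common to all zones; the equivalent conductivity is the harmonic (thickness-weighted) mean, K_eq = L_total / Σ(L_j/K_j).
Σ(L/K) = 377/33.7 + 468/574 + 322/3.89 = 11.19 + 0.8153 + 82.78 = 94.78 d
K_eq = L_total / Σ(L/K) = 1167 / 94.78 = 12.31 m/d
q = K_eq · i = 12.31 × 0.0020 = 0.02463 m/d (same in every zone)
Zone A: v = q/n = 0.02463/0.34 = 0.07243 m/d → t_A = 377/0.07243 = 5205 d
Zone B: v = q/n = 0.02463/0.32 = 0.07696 m/d → t_B = 468/0.07696 = 6081 d
Zone C: v = q/n = 0.02463/0.23 = 0.1071 m/d → t_C = 322/0.1071 = 3007 d
Total t = 5205 + 6081 + 3007 = 14290 d
   = 14290 / 365 = 39.2 yr

39.2 years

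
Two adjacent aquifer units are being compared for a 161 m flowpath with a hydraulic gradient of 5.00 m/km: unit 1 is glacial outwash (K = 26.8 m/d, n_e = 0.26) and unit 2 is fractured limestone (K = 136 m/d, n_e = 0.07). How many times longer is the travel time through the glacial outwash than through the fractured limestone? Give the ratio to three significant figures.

18.8

Unit 1 (glacial outwash): v = 26.8×0.0050/0.26 = 0.5154 m/d, t = 161/0.5154 = 312.4 d
Unit 2 (fractured limestone): v = 136×0.0050/0.07 = 9.714 m/d, t = 161/9.714 = 16.57 d
t(glacial outwash) / t(fractured limestone) = 312.4/16.57 = 18.8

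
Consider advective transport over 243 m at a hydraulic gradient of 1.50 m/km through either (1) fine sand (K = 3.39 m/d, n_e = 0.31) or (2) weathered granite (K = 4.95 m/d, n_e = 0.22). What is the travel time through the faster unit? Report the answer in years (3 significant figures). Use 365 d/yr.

Unit 1 (fine sand): v = 3.39×0.0015/0.31 = 0.01640 m/d, t = 243/0.01640 = 14810 d
Unit 2 (weathered granite): v = 4.95×0.0015/0.22 = 0.03375 m/d, t = 243/0.03375 = 7200 d
Faster: 7200 d / 365 = 19.7 yr

19.7 years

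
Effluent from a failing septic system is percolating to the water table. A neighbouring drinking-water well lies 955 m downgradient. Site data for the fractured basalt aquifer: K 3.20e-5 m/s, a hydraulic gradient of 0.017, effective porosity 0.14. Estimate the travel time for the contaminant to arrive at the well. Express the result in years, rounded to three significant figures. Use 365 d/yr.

7.79 years

K = 3.20e-5 m/s × 86400 s/d = 2.765 m/d
Specific discharge q = 2.765 × 0.017 = 0.04700 m/d
v = Ki/n = 2.765·0.017/0.14 = 0.3357 m/d
t = L / v = 955 / 0.3357 = 2845 d
   = 2845 / 365 = 7.79 yr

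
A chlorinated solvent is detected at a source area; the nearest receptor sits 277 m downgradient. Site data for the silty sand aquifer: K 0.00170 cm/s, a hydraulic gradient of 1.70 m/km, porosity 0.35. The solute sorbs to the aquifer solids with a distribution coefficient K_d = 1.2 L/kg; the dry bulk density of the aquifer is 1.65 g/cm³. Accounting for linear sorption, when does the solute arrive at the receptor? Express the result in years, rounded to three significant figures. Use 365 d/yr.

708 years

K = 0.00170 cm/s × 864 = 1.469 m/d
q = Ki = 1.469 × 0.0017 = 0.002497 m/d
v_s = q/n_e = 0.002497/0.35 = 0.007134 m/d
Retardation R = 1 + ρ_b·K_d/n = 1 + 1.65×1.2/0.35 = 6.657
Contaminant velocity v_c = v/R = 0.007134/6.657 = 0.001072 m/d
t = L/v_c = 277/0.001072 = 258500 d
   = 258500/365 = 708 yr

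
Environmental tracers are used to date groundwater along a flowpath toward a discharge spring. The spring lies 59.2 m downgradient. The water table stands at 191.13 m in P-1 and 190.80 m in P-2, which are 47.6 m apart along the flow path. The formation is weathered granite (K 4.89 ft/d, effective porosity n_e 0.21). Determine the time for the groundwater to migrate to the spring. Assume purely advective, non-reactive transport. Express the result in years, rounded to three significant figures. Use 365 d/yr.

3.30 years

Hydraulic gradient i = (191.13 − 190.80) / 47.6 = 0.33 / 47.6 = 0.006933
K = 4.89 ft/d × 0.3048 = 1.490 m/d
Specific discharge q = 1.490 × 0.006933 = 0.01033 m/d
Seepage velocity v = q / n = 0.01033 / 0.21 = 0.04921 m/d
t = L / v = 59.2 / 0.04921 = 1203 d
   = 1203 / 365 = 3.30 yr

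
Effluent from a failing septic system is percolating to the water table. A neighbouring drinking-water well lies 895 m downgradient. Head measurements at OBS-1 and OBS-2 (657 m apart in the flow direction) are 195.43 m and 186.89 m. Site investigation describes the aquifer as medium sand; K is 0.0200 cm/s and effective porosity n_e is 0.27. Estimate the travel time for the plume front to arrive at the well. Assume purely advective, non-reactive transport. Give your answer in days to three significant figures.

Hydraulic gradient i = (195.43 − 186.89) / 657 = 8.54 / 657 = 0.01300
K = 0.0200 cm/s × 864 = 17.28 m/d
Darcy flux q = K·i = 17.28 × 0.01300 = 0.2246 m/d
v_s = q/n_e = 0.2246/0.27 = 0.8319 m/d
t = L / v = 895 / 0.8319 = 1076 d

1080 days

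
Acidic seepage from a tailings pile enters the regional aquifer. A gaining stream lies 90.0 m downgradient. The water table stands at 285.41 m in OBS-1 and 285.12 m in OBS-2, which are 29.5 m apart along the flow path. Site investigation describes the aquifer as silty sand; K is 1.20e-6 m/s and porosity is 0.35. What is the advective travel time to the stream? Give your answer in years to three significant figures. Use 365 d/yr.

84.7 years

Hydraulic gradient i = (285.41 − 285.12) / 29.5 = 0.29 / 29.5 = 0.009831
K = 1.20e-6 m/s × 86400 s/d = 0.1037 m/d
Darcy flux q = K·i = 0.1037 × 0.009831 = 0.001019 m/d
Seepage velocity v = q / n = 0.001019 / 0.35 = 0.002912 m/d
t = L / v = 90.0 / 0.002912 = 30910 d
   = 30910 / 365 = 84.7 yr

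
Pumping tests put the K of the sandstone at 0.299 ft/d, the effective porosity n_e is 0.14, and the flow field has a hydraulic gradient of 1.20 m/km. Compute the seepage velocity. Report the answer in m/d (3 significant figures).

7.81e-4 m/d

K = 0.299 ft/d × 0.3048 = 0.09114 m/d
Specific discharge q = 0.09114 × 0.0012 = 1.094e-4 m/d
v = Ki/n = 0.09114·0.0012/0.14 = 7.812e-4 m/d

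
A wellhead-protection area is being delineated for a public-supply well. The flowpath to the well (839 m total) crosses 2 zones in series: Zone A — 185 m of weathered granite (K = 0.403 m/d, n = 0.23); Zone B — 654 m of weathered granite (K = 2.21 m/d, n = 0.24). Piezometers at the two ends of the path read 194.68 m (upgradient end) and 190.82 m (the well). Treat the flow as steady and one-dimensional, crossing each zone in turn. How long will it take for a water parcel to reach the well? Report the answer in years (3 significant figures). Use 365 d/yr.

Total head drop ΔH = 194.68 − 190.82 = 3.86 m
Steady 1-D flow in series ⇒ the Darcy flux q is identical in every zone and the zone head losses add (resistances L/K in series).
Σ(L/K) = 185/0.403 + 654/2.21 = 459.1 + 295.9 = 755.0 d
q = ΔH / Σ(L/K) = 3.86 / 755.0 = 0.005113 m/d (same in every zone)
Zone A: v = q/n = 0.005113/0.23 = 0.02223 m/d → t_A = 185/0.02223 = 8322 d
Zone B: v = q/n = 0.005113/0.24 = 0.02130 m/d → t_B = 654/0.02130 = 30700 d
Total t = 8322 + 30700 = 39020 d
   = 39020 / 365 = 107 yr

107 years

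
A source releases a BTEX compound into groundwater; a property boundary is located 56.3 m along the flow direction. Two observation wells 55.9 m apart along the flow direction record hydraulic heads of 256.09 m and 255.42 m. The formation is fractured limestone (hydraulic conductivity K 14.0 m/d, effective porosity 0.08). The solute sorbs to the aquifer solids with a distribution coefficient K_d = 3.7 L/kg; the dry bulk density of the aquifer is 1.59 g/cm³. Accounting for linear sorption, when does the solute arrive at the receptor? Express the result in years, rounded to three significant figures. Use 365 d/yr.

5.48 years

Hydraulic gradient i = (256.09 − 255.42) / 55.9 = 0.67 / 55.9 = 0.01199
q = Ki = 14.0 × 0.01199 = 0.1678 m/d
Average linear velocity = 0.1678 / 0.08 = 2.097 m/d
Retardation R = 1 + ρ_b·K_d/n = 1 + 1.59×3.7/0.08 = 74.54
Contaminant velocity v_c = v/R = 2.097/74.54 = 0.02814 m/d
t = L/v_c = 56.3/0.02814 = 2001 d
   = 2001/365 = 5.48 yr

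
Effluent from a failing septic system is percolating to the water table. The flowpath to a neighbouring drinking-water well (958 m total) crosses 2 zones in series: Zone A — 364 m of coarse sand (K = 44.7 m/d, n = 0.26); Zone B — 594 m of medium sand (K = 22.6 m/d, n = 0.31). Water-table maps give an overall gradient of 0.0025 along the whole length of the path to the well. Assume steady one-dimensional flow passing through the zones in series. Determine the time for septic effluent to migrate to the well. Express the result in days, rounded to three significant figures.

Steady 1-D flow in series ⇒ the Darcy flux q is identical in every zone and the zone head losses add (resistances L/K in series).
Σ(L/K) = 364/44.7 + 594/22.6 = 8.143 + 26.28 = 34.43 d
K_eq = L_total / Σ(L/K) = 958 / 34.43 = 27.83 m/d
q = K_eq · i = 27.83 × 0.0025 = 0.06957 m/d (same in every zone)
Zone A: v = q/n = 0.06957/0.26 = 0.2676 m/d → t_A = 364/0.2676 = 1360 d
Zone B: v = q/n = 0.06957/0.31 = 0.2244 m/d → t_B = 594/0.2244 = 2647 d
Total t = 1360 + 2647 = 4007 d

4010 days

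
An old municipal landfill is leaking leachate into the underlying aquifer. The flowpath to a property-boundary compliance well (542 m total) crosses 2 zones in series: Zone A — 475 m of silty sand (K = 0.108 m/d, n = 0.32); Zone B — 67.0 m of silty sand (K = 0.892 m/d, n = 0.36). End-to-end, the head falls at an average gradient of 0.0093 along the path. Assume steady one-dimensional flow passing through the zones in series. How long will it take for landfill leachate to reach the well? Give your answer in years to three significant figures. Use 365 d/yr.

428 years

Continuity: the same q passes through each zone, so ΔH = q·Σ(L_j/K_j) — the zones act as resistances in series.
Σ(L/K) = 475/0.108 + 67.0/0.892 = 4398 + 75.11 = 4473 d
K_eq = L_total / Σ(L/K) = 542 / 4473 = 0.1212 m/d
q = K_eq · i = 0.1212 × 0.0093 = 0.001127 m/d (same in every zone)
Zone A: v = q/n = 0.001127/0.32 = 0.003521 m/d → t_A = 475/0.003521 = 134900 d
Zone B: v = q/n = 0.001127/0.36 = 0.003130 m/d → t_B = 67.0/0.003130 = 21410 d
Total t = 134900 + 21410 = 156300 d
   = 156300 / 365 = 428 yr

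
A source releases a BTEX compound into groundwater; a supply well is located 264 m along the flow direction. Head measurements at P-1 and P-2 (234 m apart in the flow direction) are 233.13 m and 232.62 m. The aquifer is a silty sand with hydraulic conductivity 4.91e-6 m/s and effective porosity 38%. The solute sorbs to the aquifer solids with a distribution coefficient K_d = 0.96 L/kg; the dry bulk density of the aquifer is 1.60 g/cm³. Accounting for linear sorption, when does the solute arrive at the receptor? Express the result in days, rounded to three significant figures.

Hydraulic gradient i = (233.13 − 232.62) / 234 = 0.51 / 234 = 0.002179
K = 4.91e-6 m/s × 86400 s/d = 0.4242 m/d
Specific discharge q = 0.4242 × 0.002179 = 9.246e-4 m/d
v = Ki/n = 0.4242·0.002179/0.38 = 0.002433 m/d
Retardation R = 1 + ρ_b·K_d/n = 1 + 1.60×0.96/0.38 = 5.042
Contaminant velocity v_c = v/R = 0.002433/5.042 = 4.826e-4 m/d
t = L/v_c = 264/4.826e-4 = 547100 d

547000 days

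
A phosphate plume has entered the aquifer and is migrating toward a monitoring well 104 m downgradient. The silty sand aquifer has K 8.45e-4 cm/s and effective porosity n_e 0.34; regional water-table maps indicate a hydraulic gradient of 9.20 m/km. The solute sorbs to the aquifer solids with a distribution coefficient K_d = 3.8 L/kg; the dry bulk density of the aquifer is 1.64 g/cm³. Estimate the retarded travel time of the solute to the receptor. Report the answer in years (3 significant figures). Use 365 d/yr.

K = 8.45e-4 cm/s × 864 = 0.7301 m/d
Specific discharge q = 0.7301 × 0.0092 = 0.006717 m/d
Average linear velocity = 0.006717 / 0.34 = 0.01976 m/d
Retardation R = 1 + ρ_b·K_d/n = 1 + 1.64×3.8/0.34 = 19.33
Contaminant velocity v_c = v/R = 0.01976/19.33 = 0.001022 m/d
t = L/v_c = 104/0.001022 = 101800 d
   = 101800/365 = 279 yr

279 years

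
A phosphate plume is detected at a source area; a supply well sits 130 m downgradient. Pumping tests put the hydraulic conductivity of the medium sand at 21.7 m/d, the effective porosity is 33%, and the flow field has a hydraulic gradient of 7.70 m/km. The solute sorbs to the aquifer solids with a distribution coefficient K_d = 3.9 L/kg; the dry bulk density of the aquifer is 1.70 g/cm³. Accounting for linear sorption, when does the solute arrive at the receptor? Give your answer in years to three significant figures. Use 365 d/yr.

Darcy flux q = K·i = 21.7 × 0.0077 = 0.1671 m/d
Seepage velocity v = q / n = 0.1671 / 0.33 = 0.5063 m/d
Retardation R = 1 + ρ_b·K_d/n = 1 + 1.70×3.9/0.33 = 21.09
Contaminant velocity v_c = v/R = 0.5063/21.09 = 0.02401 m/d
t = L/v_c = 130/0.02401 = 5415 d
   = 5415/365 = 14.8 yr

14.8 years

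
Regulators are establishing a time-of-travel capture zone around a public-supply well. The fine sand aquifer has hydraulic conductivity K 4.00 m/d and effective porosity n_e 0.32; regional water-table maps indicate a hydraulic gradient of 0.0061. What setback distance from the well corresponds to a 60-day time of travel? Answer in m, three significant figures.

Specific discharge q = 4.00 × 0.0061 = 0.02440 m/d
v = Ki/n = 4.00·0.0061/0.32 = 0.07625 m/d
L = v × T = 0.07625 × 60 = 4.575 m

4.58 m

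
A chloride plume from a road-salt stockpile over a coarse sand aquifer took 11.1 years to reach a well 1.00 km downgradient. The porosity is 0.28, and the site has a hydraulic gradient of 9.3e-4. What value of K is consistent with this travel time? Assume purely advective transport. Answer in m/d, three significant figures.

74.3 m/d

t = 11.1 years = 4052 d
L = 1.00 km = 1000 m
v = L / t = 1000 / 4052 = 0.2468 m/d
K = v · n / i = 0.2468 × 0.28 / 9.3e-4 = 74.3 m/d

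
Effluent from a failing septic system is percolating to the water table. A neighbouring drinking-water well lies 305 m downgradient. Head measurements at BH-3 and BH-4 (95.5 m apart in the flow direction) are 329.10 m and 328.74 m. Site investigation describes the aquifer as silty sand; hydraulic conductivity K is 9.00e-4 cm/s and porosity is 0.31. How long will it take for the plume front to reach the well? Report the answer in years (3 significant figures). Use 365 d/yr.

88.4 years

Hydraulic gradient i = (329.10 − 328.74) / 95.5 = 0.36 / 95.5 = 0.003770
K = 9.00e-4 cm/s × 864 = 0.7776 m/d
Darcy flux q = K·i = 0.7776 × 0.003770 = 0.002931 m/d
Average linear velocity = 0.002931 / 0.31 = 0.009456 m/d
t = L / v = 305 / 0.009456 = 32260 d
   = 32260 / 365 = 88.4 yr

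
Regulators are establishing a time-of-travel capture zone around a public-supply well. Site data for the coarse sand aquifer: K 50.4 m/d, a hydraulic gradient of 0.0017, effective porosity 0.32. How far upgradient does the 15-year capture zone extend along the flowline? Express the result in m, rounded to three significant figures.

1470 m

q = Ki = 50.4 × 0.0017 = 0.08568 m/d
v_s = q/n_e = 0.08568/0.32 = 0.2678 m/d
T = 15 yr × 365 = 5475 d
L = v × T = 0.2678 × 5475 = 1466 m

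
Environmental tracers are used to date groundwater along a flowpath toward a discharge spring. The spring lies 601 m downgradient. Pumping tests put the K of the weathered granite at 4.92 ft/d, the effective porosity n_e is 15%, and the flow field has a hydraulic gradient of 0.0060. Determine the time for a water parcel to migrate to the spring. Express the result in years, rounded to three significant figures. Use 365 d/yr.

27.4 years

K = 4.92 ft/d × 0.3048 = 1.500 m/d
Specific discharge q = 1.500 × 0.0060 = 0.008998 m/d
v_s = q/n_e = 0.008998/0.15 = 0.05998 m/d
t = L / v = 601 / 0.05998 = 10020 d
   = 10020 / 365 = 27.4 yr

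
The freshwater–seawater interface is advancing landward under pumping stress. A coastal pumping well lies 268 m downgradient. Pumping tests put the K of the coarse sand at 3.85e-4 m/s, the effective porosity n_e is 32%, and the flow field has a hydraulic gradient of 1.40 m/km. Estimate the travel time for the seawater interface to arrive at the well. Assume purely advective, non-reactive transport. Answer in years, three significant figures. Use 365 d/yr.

5.05 years

K = 3.85e-4 m/s × 86400 s/d = 33.26 m/d
Specific discharge q = 33.26 × 0.0014 = 0.04657 m/d
Seepage velocity v = q / n = 0.04657 / 0.32 = 0.1455 m/d
t = L / v = 268 / 0.1455 = 1842 d
   = 1842 / 365 = 5.05 yr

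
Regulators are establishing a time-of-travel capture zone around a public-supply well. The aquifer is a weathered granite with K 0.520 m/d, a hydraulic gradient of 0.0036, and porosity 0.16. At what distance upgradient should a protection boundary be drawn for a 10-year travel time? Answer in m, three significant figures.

42.7 m

Specific discharge q = 0.520 × 0.0036 = 0.001872 m/d
Average linear velocity = 0.001872 / 0.16 = 0.01170 m/d
T = 10 yr × 365 = 3650 d
L = v × T = 0.01170 × 3650 = 42.71 m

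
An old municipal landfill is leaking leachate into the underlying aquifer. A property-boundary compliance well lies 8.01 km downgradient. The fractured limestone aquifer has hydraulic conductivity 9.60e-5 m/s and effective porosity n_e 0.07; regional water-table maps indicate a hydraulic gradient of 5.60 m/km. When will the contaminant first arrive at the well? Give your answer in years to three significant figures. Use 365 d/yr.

K = 9.60e-5 m/s × 86400 s/d = 8.294 m/d
Specific discharge q = 8.294 × 0.0056 = 0.04645 m/d
v_s = q/n_e = 0.04645/0.07 = 0.6636 m/d
L = 8.01 km = 8010 m
t = L / v = 8010 / 0.6636 = 12070 d
   = 12070 / 365 = 33.1 yr

33.1 years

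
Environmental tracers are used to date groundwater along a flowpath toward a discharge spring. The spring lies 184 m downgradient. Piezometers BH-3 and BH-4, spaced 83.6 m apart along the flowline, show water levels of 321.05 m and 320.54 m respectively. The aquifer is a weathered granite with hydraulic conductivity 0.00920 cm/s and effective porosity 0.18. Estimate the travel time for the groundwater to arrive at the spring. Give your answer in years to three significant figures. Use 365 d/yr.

1.87 years

Hydraulic gradient i = (321.05 − 320.54) / 83.6 = 0.51 / 83.6 = 0.006100
K = 0.00920 cm/s × 864 = 7.949 m/d
Darcy flux q = K·i = 7.949 × 0.006100 = 0.04849 m/d
Average linear velocity = 0.04849 / 0.18 = 0.2694 m/d
t = L / v = 184 / 0.2694 = 683.0 d
   = 683.0 / 365 = 1.87 yr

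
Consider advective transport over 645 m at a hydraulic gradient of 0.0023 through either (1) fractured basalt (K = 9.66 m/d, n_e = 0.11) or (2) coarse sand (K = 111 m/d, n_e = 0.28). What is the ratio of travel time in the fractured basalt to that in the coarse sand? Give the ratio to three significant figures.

Unit 1 (fractured basalt): v = 9.66×0.0023/0.11 = 0.2020 m/d, t = 645/0.2020 = 3193 d
Unit 2 (coarse sand): v = 111×0.0023/0.28 = 0.9118 m/d, t = 645/0.9118 = 707.4 d
t(fractured basalt) / t(coarse sand) = 3193/707.4 = 4.51

4.51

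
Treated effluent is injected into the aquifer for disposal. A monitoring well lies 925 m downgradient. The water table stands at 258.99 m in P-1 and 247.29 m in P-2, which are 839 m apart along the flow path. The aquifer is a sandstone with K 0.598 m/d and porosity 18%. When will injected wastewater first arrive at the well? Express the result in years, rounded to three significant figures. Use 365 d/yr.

Hydraulic gradient i = (258.99 − 247.29) / 839 = 11.70 / 839 = 0.01395
q = Ki = 0.598 × 0.01395 = 0.008339 m/d
Average linear velocity = 0.008339 / 0.18 = 0.04633 m/d
t = L / v = 925 / 0.04633 = 19970 d
   = 19970 / 365 = 54.7 yr

54.7 years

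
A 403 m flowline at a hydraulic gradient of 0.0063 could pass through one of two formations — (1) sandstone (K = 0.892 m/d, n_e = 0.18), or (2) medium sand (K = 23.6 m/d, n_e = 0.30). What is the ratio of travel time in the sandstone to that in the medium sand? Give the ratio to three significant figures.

Unit 1 (sandstone): v = 0.892×0.0063/0.18 = 0.03122 m/d, t = 403/0.03122 = 12910 d
Unit 2 (medium sand): v = 23.6×0.0063/0.30 = 0.4956 m/d, t = 403/0.4956 = 813.2 d
t(sandstone) / t(medium sand) = 12910/813.2 = 15.9

15.9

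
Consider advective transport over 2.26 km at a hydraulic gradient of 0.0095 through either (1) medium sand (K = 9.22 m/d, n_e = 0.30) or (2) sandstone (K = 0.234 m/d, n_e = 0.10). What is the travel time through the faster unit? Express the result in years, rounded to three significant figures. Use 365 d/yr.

Unit 1 (medium sand): v = 9.22×0.0095/0.30 = 0.2920 m/d, t = 2260/0.2920 = 7741 d
Unit 2 (sandstone): v = 0.234×0.0095/0.10 = 0.02223 m/d, t = 2260/0.02223 = 101700 d
Faster: 7741 d / 365 = 21.2 yr

21.2 years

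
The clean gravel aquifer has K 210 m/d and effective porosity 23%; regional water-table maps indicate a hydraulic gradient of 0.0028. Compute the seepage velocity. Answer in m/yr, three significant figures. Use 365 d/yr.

933 m/yr

Darcy flux q = K·i = 210 × 0.0028 = 0.5880 m/d
v_s = q/n_e = 0.5880/0.23 = 2.557 m/d
   = 2.557 × 365 = 933 m/yr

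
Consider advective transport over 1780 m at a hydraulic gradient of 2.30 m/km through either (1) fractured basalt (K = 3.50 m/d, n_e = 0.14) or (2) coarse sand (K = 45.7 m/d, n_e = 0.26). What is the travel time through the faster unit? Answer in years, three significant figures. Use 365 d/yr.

12.1 years

Unit 1 (fractured basalt): v = 3.50×0.0023/0.14 = 0.05750 m/d, t = 1780/0.05750 = 30960 d
Unit 2 (coarse sand): v = 45.7×0.0023/0.26 = 0.4043 m/d, t = 1780/0.4043 = 4403 d
Faster: 4403 d / 365 = 12.1 yr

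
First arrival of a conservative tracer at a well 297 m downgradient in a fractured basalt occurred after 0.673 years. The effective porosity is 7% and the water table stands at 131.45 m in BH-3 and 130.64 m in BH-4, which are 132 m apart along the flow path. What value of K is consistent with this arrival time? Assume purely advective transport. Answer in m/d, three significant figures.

Hydraulic gradient i = (131.45 − 130.64) / 132 = 0.81 / 132 = 0.006136
t = 0.673 years = 245.6 d
v = L / t = 297 / 245.6 = 1.209 m/d
K = v · n / i = 1.209 × 0.07 / 0.006136 = 13.8 m/d

13.8 m/d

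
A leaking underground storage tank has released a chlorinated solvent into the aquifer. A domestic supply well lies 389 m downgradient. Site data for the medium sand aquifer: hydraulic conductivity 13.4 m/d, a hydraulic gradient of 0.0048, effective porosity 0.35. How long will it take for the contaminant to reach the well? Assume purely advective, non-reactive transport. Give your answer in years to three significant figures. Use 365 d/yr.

Darcy flux q = K·i = 13.4 × 0.0048 = 0.06432 m/d
Average linear velocity = 0.06432 / 0.35 = 0.1838 m/d
t = L / v = 389 / 0.1838 = 2117 d
   = 2117 / 365 = 5.80 yr

5.80 years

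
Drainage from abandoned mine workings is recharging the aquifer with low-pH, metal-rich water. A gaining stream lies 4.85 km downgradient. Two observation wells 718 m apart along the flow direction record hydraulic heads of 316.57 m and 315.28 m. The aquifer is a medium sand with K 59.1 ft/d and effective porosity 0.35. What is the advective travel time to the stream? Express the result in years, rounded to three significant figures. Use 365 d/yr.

144 years

Hydraulic gradient i = (316.57 − 315.28) / 718 = 1.29 / 718 = 0.001797
K = 59.1 ft/d × 0.3048 = 18.01 m/d
q = Ki = 18.01 × 0.001797 = 0.03236 m/d
Average linear velocity = 0.03236 / 0.35 = 0.09247 m/d
L = 4.85 km = 4850 m
t = L / v = 4850 / 0.09247 = 52450 d
   = 52450 / 365 = 144 yr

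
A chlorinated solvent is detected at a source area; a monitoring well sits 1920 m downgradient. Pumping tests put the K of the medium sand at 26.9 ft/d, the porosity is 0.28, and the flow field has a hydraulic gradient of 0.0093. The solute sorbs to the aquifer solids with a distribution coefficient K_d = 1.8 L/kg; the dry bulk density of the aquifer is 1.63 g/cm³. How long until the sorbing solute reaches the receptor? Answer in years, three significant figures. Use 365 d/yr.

222 years

K = 26.9 ft/d × 0.3048 = 8.199 m/d
q = Ki = 8.199 × 0.0093 = 0.07625 m/d
v = Ki/n = 8.199·0.0093/0.28 = 0.2723 m/d
Retardation R = 1 + ρ_b·K_d/n = 1 + 1.63×1.8/0.28 = 11.48
Contaminant velocity v_c = v/R = 0.2723/11.48 = 0.02372 m/d
t = L/v_c = 1920/0.02372 = 80930 d
   = 80930/365 = 222 yr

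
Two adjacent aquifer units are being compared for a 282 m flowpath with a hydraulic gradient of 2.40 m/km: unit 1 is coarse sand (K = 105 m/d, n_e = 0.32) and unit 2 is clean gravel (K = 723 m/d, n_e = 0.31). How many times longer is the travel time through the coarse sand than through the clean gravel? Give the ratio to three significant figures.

7.11

Unit 1 (coarse sand): v = 105×0.0024/0.32 = 0.7875 m/d, t = 282/0.7875 = 358.1 d
Unit 2 (clean gravel): v = 723×0.0024/0.31 = 5.597 m/d, t = 282/5.597 = 50.38 d
t(coarse sand) / t(clean gravel) = 358.1/50.38 = 7.11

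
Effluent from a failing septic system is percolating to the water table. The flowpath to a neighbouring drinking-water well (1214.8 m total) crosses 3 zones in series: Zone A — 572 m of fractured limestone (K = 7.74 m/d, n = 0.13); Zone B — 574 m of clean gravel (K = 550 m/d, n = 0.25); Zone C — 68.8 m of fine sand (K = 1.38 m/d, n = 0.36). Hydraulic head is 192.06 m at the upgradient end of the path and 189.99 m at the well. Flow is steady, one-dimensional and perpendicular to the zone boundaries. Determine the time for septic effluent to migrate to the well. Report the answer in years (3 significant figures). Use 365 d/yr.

40.1 years

Total head drop ΔH = 192.06 − 189.99 = 2.07 m
Continuity: the same q passes through each zone, so ΔH = q·Σ(L_j/K_j) — the zones act as resistances in series.
Σ(L/K) = 572/7.74 + 574/550 + 68.8/1.38 = 73.90 + 1.044 + 49.86 = 124.8 d
q = ΔH / Σ(L/K) = 2.07 / 124.8 = 0.01659 m/d (same in every zone)
Zone A: v = q/n = 0.01659/0.13 = 0.1276 m/d → t_A = 572/0.1276 = 4483 d
Zone B: v = q/n = 0.01659/0.25 = 0.06635 m/d → t_B = 574/0.06635 = 8652 d
Zone C: v = q/n = 0.01659/0.36 = 0.04607 m/d → t_C = 68.8/0.04607 = 1493 d
Total t = 4483 + 8652 + 1493 = 14630 d
   = 14630 / 365 = 40.1 yr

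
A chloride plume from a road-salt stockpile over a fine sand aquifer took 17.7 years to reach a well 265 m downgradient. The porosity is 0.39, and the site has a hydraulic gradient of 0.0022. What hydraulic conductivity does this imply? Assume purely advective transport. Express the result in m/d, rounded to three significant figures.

7.27 m/d

t = 17.7 years = 6461 d
v = L / t = 265 / 6461 = 0.04102 m/d
K = v · n / i = 0.04102 × 0.39 / 0.0022 = 7.27 m/d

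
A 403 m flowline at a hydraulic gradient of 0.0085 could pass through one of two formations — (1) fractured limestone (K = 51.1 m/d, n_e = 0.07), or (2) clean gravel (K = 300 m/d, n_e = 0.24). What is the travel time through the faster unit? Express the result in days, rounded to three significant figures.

37.9 days

Unit 1 (fractured limestone): v = 51.1×0.0085/0.07 = 6.205 m/d, t = 403/6.205 = 64.95 d
Unit 2 (clean gravel): v = 300×0.0085/0.24 = 10.63 m/d, t = 403/10.63 = 37.93 d
Faster unit: t = 37.9 d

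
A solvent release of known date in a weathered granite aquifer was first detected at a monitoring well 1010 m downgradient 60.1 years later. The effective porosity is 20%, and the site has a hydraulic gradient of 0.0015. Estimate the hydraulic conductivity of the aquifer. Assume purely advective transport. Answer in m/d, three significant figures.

6.14 m/d

t = 60.1 years = 21940 d
v = L / t = 1010 / 21940 = 0.04604 m/d
K = v · n / i = 0.04604 × 0.20 / 0.0015 = 6.14 m/d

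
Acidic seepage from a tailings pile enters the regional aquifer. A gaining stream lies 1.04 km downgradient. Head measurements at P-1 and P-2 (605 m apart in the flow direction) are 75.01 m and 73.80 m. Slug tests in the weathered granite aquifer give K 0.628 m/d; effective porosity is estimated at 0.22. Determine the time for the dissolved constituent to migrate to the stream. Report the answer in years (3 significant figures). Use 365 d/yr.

Hydraulic gradient i = (75.01 − 73.80) / 605 = 1.21 / 605 = 0.002000
Darcy flux q = K·i = 0.628 × 0.002000 = 0.001256 m/d
v_s = q/n_e = 0.001256/0.22 = 0.005709 m/d
L = 1.04 km = 1040 m
t = L / v = 1040 / 0.005709 = 182200 d
   = 182200 / 365 = 499 yr

499 years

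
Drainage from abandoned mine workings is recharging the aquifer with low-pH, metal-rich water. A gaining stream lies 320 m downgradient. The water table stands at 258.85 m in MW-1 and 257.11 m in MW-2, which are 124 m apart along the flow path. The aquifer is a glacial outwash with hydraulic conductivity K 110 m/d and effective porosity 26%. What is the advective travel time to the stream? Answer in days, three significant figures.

Hydraulic gradient i = (258.85 − 257.11) / 124 = 1.74 / 124 = 0.01403
Darcy flux q = K·i = 110 × 0.01403 = 1.544 m/d
Seepage velocity v = q / n = 1.544 / 0.26 = 5.937 m/d
t = L / v = 320 / 5.937 = 53.90 d

53.9 days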